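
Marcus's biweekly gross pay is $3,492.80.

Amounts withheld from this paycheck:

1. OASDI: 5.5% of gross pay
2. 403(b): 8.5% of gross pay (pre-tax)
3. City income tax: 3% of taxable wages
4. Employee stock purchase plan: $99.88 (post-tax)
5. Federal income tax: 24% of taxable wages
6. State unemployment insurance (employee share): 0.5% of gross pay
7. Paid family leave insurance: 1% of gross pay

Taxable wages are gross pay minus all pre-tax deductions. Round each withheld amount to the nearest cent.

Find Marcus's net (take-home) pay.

403(b): $3,492.80 × 0.085 = $296.89
Taxable wages = $3,492.80 − $296.89 = $3,195.91
Federal income tax: $3,195.91 × 0.24 = $767.02
City income tax: $3,195.91 × 0.03 = $95.88
OASDI: $3,492.80 × 0.055 = $192.10
Paid family leave insurance: $3,492.80 × 0.01 = $34.93
State unemployment insurance (employee share): $3,492.80 × 0.005 = $17.46
Employee stock purchase plan: $99.88
Total deductions = $296.89 + $767.02 + $95.88 + $192.10 + $34.93 + $17.46 + $99.88 = $1,504.16
Net pay = $3,492.80 − $1,504.16 = $1,988.64

$1,988.64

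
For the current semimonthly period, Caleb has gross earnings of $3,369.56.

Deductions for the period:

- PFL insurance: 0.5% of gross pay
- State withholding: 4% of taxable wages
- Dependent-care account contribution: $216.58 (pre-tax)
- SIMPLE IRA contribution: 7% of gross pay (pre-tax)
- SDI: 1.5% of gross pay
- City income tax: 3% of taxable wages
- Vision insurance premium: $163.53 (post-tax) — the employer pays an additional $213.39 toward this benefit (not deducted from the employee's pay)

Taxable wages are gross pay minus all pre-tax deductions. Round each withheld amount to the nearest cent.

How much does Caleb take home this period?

$2,482.00

Dependent-care account contribution: $216.58
SIMPLE IRA contribution: $3,369.56 × 0.07 = $235.87
Pre-tax total = $216.58 + $235.87 = $452.45
Taxable wages = $3,369.56 − $452.45 = $2,917.11
State withholding: $2,917.11 × 0.04 = $116.68
City income tax: $2,917.11 × 0.03 = $87.51
PFL insurance: $3,369.56 × 0.005 = $16.85
SDI: $3,369.56 × 0.015 = $50.54
Vision insurance premium: $163.53
(Employer's $213.39 toward vision insurance premium is not withheld from the employee.)
Total deductions = $216.58 + $235.87 + $116.68 + $87.51 + $16.85 + $50.54 + $163.53 = $887.56
Net pay = $3,369.56 − $887.56 = $2,482.00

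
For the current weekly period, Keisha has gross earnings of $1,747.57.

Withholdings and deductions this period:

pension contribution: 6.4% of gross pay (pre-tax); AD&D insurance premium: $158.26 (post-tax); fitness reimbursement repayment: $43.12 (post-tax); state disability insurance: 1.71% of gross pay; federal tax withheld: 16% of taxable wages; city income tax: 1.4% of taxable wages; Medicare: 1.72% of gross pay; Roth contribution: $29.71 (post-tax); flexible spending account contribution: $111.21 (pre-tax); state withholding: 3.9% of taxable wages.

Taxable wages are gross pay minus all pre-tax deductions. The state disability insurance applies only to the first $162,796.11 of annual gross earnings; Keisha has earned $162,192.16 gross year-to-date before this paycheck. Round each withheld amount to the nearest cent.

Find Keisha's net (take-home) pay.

$928.32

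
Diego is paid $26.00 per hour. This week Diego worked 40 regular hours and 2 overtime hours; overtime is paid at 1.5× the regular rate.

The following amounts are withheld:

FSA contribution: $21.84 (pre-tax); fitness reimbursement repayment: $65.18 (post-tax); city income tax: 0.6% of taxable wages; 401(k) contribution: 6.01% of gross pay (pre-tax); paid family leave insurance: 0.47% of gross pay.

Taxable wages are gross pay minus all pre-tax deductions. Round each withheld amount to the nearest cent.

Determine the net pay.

Regular pay: 40 × $26.00 = $1040.00
Overtime pay: 2 × $26.00 × 1.5 = $78.00
Gross pay = $1040.00 + $78.00 = $1118.00
FSA contribution: $21.84
401(k) contribution: $1118.00 × 0.0601 = $67.19
Pre-tax total = $21.84 + $67.19 = $89.03
Taxable wages = $1118.00 − $89.03 = $1028.97
City income tax: $1028.97 × 0.006 = $6.17
Paid family leave insurance: $1118.00 × 0.0047 = $5.25
Fitness reimbursement repayment: $65.18
Total deductions = $21.84 + $67.19 + $6.17 + $5.25 + $65.18 = $165.63
Net pay = $1118.00 − $165.63 = $952.37

$952.37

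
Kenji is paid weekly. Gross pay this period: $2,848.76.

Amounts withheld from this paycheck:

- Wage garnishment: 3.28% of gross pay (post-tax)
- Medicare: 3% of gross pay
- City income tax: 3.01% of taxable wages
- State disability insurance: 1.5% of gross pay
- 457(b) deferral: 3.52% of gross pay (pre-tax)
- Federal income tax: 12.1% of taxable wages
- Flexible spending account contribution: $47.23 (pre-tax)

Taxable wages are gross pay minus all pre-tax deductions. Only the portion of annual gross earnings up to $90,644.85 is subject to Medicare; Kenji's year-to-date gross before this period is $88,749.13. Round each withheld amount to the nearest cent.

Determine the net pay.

$2,100.05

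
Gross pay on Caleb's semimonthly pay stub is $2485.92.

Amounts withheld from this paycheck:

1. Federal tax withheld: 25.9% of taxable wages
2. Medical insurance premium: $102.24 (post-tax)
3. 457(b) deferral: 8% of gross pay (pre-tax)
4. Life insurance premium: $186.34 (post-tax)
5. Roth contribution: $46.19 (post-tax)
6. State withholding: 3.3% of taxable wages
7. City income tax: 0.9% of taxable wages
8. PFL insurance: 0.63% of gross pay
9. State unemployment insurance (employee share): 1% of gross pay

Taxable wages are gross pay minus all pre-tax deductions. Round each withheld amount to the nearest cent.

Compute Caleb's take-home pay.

$1223.36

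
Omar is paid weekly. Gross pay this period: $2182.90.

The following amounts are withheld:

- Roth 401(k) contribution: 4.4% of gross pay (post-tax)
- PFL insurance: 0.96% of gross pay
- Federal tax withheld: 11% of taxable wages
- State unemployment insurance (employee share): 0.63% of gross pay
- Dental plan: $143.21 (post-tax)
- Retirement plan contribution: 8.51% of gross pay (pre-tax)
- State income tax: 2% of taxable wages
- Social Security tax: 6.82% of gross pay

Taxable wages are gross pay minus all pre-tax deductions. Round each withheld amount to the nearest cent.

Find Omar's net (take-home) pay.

Retirement plan contribution: $2182.90 × 0.0851 = $185.76
Taxable wages = $2182.90 − $185.76 = $1997.14
Federal tax withheld: $1997.14 × 0.11 = $219.69
State income tax: $1997.14 × 0.02 = $39.94
Social Security tax: $2182.90 × 0.0682 = $148.87
PFL insurance: $2182.90 × 0.0096 = $20.96
State unemployment insurance (employee share): $2182.90 × 0.0063 = $13.75
Dental plan: $143.21
Roth 401(k) contribution: $2182.90 × 0.044 = $96.05
Total deductions = $185.76 + $219.69 + $39.94 + $148.87 + $20.96 + $13.75 + $143.21 + $96.05 = $868.23
Net pay = $2182.90 − $868.23 = $1314.67

$1314.67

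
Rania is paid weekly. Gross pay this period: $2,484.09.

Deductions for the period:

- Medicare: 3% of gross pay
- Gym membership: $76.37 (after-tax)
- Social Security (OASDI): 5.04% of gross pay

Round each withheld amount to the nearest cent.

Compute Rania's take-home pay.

Social Security (OASDI): $2,484.09 × 0.0504 = $125.20
Medicare: $2,484.09 × 0.03 = $74.52
Gym membership: $76.37
Total deductions = $125.20 + $74.52 + $76.37 = $276.09
Net pay = $2,484.09 − $276.09 = $2,208.00

$2,208.00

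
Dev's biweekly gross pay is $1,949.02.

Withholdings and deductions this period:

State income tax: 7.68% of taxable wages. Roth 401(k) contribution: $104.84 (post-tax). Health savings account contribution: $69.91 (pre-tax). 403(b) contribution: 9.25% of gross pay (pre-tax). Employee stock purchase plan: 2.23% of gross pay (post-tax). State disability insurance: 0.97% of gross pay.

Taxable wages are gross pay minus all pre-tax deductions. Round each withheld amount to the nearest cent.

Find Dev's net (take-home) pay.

403(b) contribution: $1,949.02 × 0.0925 = $180.28
Health savings account contribution: $69.91
Pre-tax total = $180.28 + $69.91 = $250.19
Taxable wages = $1,949.02 − $250.19 = $1,698.83
State income tax: $1,698.83 × 0.0768 = $130.47
State disability insurance: $1,949.02 × 0.0097 = $18.91
Employee stock purchase plan: $1,949.02 × 0.0223 = $43.46
Roth 401(k) contribution: $104.84
Total deductions = $180.28 + $69.91 + $130.47 + $18.91 + $43.46 + $104.84 = $547.87
Net pay = $1,949.02 − $547.87 = $1,401.15

$1,401.15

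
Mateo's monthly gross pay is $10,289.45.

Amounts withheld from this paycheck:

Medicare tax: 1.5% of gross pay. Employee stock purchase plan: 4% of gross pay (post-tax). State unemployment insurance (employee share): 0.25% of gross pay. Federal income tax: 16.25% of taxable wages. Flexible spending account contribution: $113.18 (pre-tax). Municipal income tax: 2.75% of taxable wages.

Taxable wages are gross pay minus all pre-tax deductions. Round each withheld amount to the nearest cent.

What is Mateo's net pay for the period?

$7,651.14

Flexible spending account contribution: $113.18
Taxable wages = $10,289.45 − $113.18 = $10,176.27
Municipal income tax: $10,176.27 × 0.0275 = $279.85
Federal income tax: $10,176.27 × 0.1625 = $1,653.64
Medicare tax: $10,289.45 × 0.015 = $154.34
State unemployment insurance (employee share): $10,289.45 × 0.0025 = $25.72
Employee stock purchase plan: $10,289.45 × 0.04 = $411.58
Total deductions = $113.18 + $279.85 + $1,653.64 + $154.34 + $25.72 + $411.58 = $2,638.31
Net pay = $10,289.45 − $2,638.31 = $7,651.14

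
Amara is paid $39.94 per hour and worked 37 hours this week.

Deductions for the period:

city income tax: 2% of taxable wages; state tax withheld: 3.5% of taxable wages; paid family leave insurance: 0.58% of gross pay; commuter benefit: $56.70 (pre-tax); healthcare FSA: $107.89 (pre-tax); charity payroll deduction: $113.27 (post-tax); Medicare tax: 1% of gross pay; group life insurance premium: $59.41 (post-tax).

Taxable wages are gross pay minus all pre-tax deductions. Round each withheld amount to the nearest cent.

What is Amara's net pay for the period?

Gross pay: 37 × $39.94 = $1,477.78
Healthcare FSA: $107.89
Commuter benefit: $56.70
Pre-tax total = $107.89 + $56.70 = $164.59
Taxable wages = $1,477.78 − $164.59 = $1,313.19
City income tax: $1,313.19 × 0.02 = $26.26
State tax withheld: $1,313.19 × 0.035 = $45.96
Paid family leave insurance: $1,477.78 × 0.0058 = $8.57
Medicare tax: $1,477.78 × 0.01 = $14.78
Group life insurance premium: $59.41
Charity payroll deduction: $113.27
Total deductions = $107.89 + $56.70 + $26.26 + $45.96 + $8.57 + $14.78 + $59.41 + $113.27 = $432.84
Net pay = $1,477.78 − $432.84 = $1,044.94

$1,044.94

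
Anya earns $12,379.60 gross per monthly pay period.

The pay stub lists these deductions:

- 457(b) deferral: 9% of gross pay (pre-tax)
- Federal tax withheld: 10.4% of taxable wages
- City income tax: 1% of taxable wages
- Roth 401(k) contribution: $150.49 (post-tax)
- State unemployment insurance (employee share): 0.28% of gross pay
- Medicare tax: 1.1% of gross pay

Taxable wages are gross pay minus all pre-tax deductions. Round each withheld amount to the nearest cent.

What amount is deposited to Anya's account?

$9,659.85

457(b) deferral: $12,379.60 × 0.09 = $1,114.16
Taxable wages = $12,379.60 − $1,114.16 = $11,265.44
City income tax: $11,265.44 × 0.01 = $112.65
Federal tax withheld: $11,265.44 × 0.104 = $1,171.61
Medicare tax: $12,379.60 × 0.011 = $136.18
State unemployment insurance (employee share): $12,379.60 × 0.0028 = $34.66
Roth 401(k) contribution: $150.49
Total deductions = $1,114.16 + $112.65 + $1,171.61 + $136.18 + $34.66 + $150.49 = $2,719.75
Net pay = $12,379.60 − $2,719.75 = $9,659.85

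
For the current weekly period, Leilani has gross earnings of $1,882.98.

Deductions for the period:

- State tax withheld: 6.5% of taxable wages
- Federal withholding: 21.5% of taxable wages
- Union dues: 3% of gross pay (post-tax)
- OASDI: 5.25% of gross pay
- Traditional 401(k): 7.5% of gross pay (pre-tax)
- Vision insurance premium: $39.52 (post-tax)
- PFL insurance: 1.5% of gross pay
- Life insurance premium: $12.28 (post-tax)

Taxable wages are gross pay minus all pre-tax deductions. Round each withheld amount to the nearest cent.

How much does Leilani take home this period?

$1,018.68

Traditional 401(k): $1,882.98 × 0.075 = $141.22
Taxable wages = $1,882.98 − $141.22 = $1,741.76
State tax withheld: $1,741.76 × 0.065 = $113.21
Federal withholding: $1,741.76 × 0.215 = $374.48
OASDI: $1,882.98 × 0.0525 = $98.86
PFL insurance: $1,882.98 × 0.015 = $28.24
Vision insurance premium: $39.52
Union dues: $1,882.98 × 0.03 = $56.49
Life insurance premium: $12.28
Total deductions = $141.22 + $113.21 + $374.48 + $98.86 + $28.24 + $39.52 + $56.49 + $12.28 = $864.30
Net pay = $1,882.98 − $864.30 = $1,018.68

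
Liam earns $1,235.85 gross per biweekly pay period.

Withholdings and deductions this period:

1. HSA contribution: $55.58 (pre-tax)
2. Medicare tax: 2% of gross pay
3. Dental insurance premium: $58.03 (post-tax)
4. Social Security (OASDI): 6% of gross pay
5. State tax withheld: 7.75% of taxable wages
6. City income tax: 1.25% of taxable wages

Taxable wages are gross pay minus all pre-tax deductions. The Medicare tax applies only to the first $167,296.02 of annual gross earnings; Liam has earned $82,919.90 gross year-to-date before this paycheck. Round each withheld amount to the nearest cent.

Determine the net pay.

HSA contribution: $55.58
Taxable wages = $1,235.85 − $55.58 = $1,180.27
City income tax: $1,180.27 × 0.0125 = $14.75
State tax withheld: $1,180.27 × 0.0775 = $91.47
Social Security (OASDI): $1,235.85 × 0.06 = $74.15
Medicare tax: cap not yet reached, full $1,235.85 is subject → $1,235.85 × 0.02 = $24.72
Dental insurance premium: $58.03
Total deductions = $55.58 + $14.75 + $91.47 + $74.15 + $24.72 + $58.03 = $318.70
Net pay = $1,235.85 − $318.70 = $917.15

$917.15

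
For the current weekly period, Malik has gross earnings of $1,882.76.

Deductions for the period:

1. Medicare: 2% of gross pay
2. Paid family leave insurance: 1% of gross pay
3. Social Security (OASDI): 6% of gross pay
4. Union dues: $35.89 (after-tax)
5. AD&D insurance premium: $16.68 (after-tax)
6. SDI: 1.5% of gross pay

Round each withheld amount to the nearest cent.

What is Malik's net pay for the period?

$1,632.49

Medicare: $1,882.76 × 0.02 = $37.66
Social Security (OASDI): $1,882.76 × 0.06 = $112.97
SDI: $1,882.76 × 0.015 = $28.24
Paid family leave insurance: $1,882.76 × 0.01 = $18.83
Union dues: $35.89
AD&D insurance premium: $16.68
Total deductions = $37.66 + $112.97 + $28.24 + $18.83 + $35.89 + $16.68 = $250.27
Net pay = $1,882.76 − $250.27 = $1,632.49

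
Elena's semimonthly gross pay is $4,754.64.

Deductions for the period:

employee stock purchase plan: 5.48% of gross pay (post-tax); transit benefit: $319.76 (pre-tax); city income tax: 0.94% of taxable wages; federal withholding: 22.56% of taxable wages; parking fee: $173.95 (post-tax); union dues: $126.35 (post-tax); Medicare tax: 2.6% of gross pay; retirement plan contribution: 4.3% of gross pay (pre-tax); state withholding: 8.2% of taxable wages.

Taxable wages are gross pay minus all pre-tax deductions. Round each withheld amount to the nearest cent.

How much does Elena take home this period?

$2,204.90

Transit benefit: $319.76
Retirement plan contribution: $4,754.64 × 0.043 = $204.45
Pre-tax total = $319.76 + $204.45 = $524.21
Taxable wages = $4,754.64 − $524.21 = $4,230.43
Federal withholding: $4,230.43 × 0.2256 = $954.39
State withholding: $4,230.43 × 0.082 = $346.90
City income tax: $4,230.43 × 0.0094 = $39.77
Medicare tax: $4,754.64 × 0.026 = $123.62
Parking fee: $173.95
Employee stock purchase plan: $4,754.64 × 0.0548 = $260.55
Union dues: $126.35
Total deductions = $319.76 + $204.45 + $954.39 + $346.90 + $39.77 + $123.62 + $173.95 + $260.55 + $126.35 = $2,549.74
Net pay = $4,754.64 − $2,549.74 = $2,204.90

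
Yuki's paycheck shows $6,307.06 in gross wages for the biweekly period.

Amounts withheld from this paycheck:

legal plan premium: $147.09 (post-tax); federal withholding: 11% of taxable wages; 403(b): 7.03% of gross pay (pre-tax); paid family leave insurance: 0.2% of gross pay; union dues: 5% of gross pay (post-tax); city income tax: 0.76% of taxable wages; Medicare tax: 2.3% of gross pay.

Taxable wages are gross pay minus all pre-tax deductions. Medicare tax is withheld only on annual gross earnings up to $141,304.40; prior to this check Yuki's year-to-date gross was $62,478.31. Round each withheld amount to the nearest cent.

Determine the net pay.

403(b): $6,307.06 × 0.0703 = $443.39
Taxable wages = $6,307.06 − $443.39 = $5,863.67
Federal withholding: $5,863.67 × 0.11 = $645.00
City income tax: $5,863.67 × 0.0076 = $44.56
Medicare tax: cap not yet reached, full $6,307.06 is subject → $6,307.06 × 0.023 = $145.06
Paid family leave insurance: $6,307.06 × 0.002 = $12.61
Union dues: $6,307.06 × 0.05 = $315.35
Legal plan premium: $147.09
Total deductions = $443.39 + $645.00 + $44.56 + $145.06 + $12.61 + $315.35 + $147.09 = $1,753.06
Net pay = $6,307.06 − $1,753.06 = $4,554.00

$4,554.00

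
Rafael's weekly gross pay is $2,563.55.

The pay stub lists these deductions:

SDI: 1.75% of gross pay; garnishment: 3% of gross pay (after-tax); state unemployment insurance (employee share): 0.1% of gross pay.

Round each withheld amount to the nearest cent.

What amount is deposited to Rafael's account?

$2,439.22

State unemployment insurance (employee share): $2,563.55 × 0.001 = $2.56
SDI: $2,563.55 × 0.0175 = $44.86
Garnishment: $2,563.55 × 0.03 = $76.91
Total deductions = $2.56 + $44.86 + $76.91 = $124.33
Net pay = $2,563.55 − $124.33 = $2,439.22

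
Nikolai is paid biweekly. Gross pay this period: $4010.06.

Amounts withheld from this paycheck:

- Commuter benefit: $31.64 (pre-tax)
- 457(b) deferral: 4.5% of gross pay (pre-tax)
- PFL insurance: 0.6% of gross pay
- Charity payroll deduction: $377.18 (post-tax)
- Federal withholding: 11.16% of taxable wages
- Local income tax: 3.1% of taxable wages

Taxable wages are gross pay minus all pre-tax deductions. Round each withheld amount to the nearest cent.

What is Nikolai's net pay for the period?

$2855.14

Commuter benefit: $31.64
457(b) deferral: $4010.06 × 0.045 = $180.45
Pre-tax total = $31.64 + $180.45 = $212.09
Taxable wages = $4010.06 − $212.09 = $3797.97
Federal withholding: $3797.97 × 0.1116 = $423.85
Local income tax: $3797.97 × 0.031 = $117.74
PFL insurance: $4010.06 × 0.006 = $24.06
Charity payroll deduction: $377.18
Total deductions = $31.64 + $180.45 + $423.85 + $117.74 + $24.06 + $377.18 = $1154.92
Net pay = $4010.06 − $1154.92 = $2855.14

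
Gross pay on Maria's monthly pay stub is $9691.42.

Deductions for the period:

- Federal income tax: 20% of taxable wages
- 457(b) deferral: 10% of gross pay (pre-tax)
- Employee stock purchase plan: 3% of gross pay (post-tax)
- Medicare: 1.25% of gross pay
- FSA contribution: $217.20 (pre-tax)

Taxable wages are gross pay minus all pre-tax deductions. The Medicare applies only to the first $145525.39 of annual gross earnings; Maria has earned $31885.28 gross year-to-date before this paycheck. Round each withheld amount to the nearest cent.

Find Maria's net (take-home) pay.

FSA contribution: $217.20
457(b) deferral: $9691.42 × 0.1 = $969.14
Pre-tax total = $217.20 + $969.14 = $1186.34
Taxable wages = $9691.42 − $1186.34 = $8505.08
Federal income tax: $8505.08 × 0.2 = $1701.02
Medicare: cap not yet reached, full $9691.42 is subject → $9691.42 × 0.0125 = $121.14
Employee stock purchase plan: $9691.42 × 0.03 = $290.74
Total deductions = $217.20 + $969.14 + $1701.02 + $121.14 + $290.74 = $3299.24
Net pay = $9691.42 − $3299.24 = $6392.18

$6392.18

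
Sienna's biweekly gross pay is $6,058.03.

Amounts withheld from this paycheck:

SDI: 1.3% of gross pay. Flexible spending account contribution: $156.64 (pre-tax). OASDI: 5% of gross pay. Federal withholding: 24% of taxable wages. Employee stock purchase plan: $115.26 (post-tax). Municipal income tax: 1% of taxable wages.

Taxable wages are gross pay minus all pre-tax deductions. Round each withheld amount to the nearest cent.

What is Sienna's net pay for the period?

Flexible spending account contribution: $156.64
Taxable wages = $6,058.03 − $156.64 = $5,901.39
Federal withholding: $5,901.39 × 0.24 = $1,416.33
Municipal income tax: $5,901.39 × 0.01 = $59.01
SDI: $6,058.03 × 0.013 = $78.75
OASDI: $6,058.03 × 0.05 = $302.90
Employee stock purchase plan: $115.26
Total deductions = $156.64 + $1,416.33 + $59.01 + $78.75 + $302.90 + $115.26 = $2,128.89
Net pay = $6,058.03 − $2,128.89 = $3,929.14

$3,929.14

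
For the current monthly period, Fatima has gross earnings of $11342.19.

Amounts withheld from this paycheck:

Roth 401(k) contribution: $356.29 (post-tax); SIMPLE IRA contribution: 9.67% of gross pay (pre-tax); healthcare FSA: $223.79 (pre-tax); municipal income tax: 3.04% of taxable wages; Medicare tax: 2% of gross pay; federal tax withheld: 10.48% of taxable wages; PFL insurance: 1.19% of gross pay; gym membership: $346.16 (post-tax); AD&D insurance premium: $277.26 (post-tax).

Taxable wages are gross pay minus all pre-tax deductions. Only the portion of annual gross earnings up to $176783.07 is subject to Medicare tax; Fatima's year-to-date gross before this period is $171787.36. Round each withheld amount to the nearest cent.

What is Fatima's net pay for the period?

Healthcare FSA: $223.79
SIMPLE IRA contribution: $11342.19 × 0.0967 = $1096.79
Pre-tax total = $223.79 + $1096.79 = $1320.58
Taxable wages = $11342.19 − $1320.58 = $10021.61
Federal tax withheld: $10021.61 × 0.1048 = $1050.26
Municipal income tax: $10021.61 × 0.0304 = $304.66
Medicare tax: only $176783.07 − $171787.36 = $4995.71 of this check is subject → $4995.71 × 0.02 = $99.91
PFL insurance: $11342.19 × 0.0119 = $134.97
Gym membership: $346.16
AD&D insurance premium: $277.26
Roth 401(k) contribution: $356.29
Total deductions = $223.79 + $1096.79 + $1050.26 + $304.66 + $99.91 + $134.97 + $346.16 + $277.26 + $356.29 = $3890.09
Net pay = $11342.19 − $3890.09 = $7452.10

$7452.10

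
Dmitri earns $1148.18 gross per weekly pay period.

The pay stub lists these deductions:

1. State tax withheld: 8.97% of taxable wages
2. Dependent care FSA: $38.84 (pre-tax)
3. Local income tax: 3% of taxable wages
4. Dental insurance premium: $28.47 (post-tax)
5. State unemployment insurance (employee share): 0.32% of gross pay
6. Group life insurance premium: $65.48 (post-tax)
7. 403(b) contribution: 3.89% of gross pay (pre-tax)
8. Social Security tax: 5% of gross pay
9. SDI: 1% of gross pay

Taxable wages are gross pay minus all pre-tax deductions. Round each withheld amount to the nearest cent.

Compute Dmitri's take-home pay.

$770.73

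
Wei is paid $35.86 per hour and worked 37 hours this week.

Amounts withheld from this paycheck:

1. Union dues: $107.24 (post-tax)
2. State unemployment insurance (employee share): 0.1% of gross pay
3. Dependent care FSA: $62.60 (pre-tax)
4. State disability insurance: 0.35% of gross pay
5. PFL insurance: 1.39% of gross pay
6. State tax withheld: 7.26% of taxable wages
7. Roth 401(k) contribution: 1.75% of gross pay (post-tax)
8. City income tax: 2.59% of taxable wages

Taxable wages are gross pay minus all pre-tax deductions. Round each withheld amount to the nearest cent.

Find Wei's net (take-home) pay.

Gross pay: 37 × $35.86 = $1,326.82
Dependent care FSA: $62.60
Taxable wages = $1,326.82 − $62.60 = $1,264.22
City income tax: $1,264.22 × 0.0259 = $32.74
State tax withheld: $1,264.22 × 0.0726 = $91.78
PFL insurance: $1,326.82 × 0.0139 = $18.44
State unemployment insurance (employee share): $1,326.82 × 0.001 = $1.33
State disability insurance: $1,326.82 × 0.0035 = $4.64
Roth 401(k) contribution: $1,326.82 × 0.0175 = $23.22
Union dues: $107.24
Total deductions = $62.60 + $32.74 + $91.78 + $18.44 + $1.33 + $4.64 + $23.22 + $107.24 = $341.99
Net pay = $1,326.82 − $341.99 = $984.83

$984.83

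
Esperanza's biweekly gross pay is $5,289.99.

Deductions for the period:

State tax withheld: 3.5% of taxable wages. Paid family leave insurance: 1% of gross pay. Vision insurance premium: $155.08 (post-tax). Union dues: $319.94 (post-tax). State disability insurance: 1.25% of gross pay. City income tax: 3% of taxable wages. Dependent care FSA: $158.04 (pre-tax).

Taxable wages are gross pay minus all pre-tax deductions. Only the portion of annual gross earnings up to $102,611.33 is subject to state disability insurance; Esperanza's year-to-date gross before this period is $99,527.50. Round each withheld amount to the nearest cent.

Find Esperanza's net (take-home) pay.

$4,231.90

Dependent care FSA: $158.04
Taxable wages = $5,289.99 − $158.04 = $5,131.95
City income tax: $5,131.95 × 0.03 = $153.96
State tax withheld: $5,131.95 × 0.035 = $179.62
State disability insurance: only $102,611.33 − $99,527.50 = $3,083.83 of this check is subject → $3,083.83 × 0.0125 = $38.55
Paid family leave insurance: $5,289.99 × 0.01 = $52.90
Vision insurance premium: $155.08
Union dues: $319.94
Total deductions = $158.04 + $153.96 + $179.62 + $38.55 + $52.90 + $155.08 + $319.94 = $1,058.09
Net pay = $5,289.99 − $1,058.09 = $4,231.90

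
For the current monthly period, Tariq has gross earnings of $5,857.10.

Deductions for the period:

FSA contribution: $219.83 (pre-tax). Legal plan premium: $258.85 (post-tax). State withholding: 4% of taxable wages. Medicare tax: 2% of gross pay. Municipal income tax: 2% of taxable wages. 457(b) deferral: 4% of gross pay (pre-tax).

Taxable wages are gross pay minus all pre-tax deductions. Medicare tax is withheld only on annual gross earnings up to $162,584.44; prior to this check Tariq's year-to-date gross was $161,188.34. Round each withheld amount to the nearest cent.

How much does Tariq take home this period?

$4,792.04

457(b) deferral: $5,857.10 × 0.04 = $234.28
FSA contribution: $219.83
Pre-tax total = $234.28 + $219.83 = $454.11
Taxable wages = $5,857.10 − $454.11 = $5,402.99
State withholding: $5,402.99 × 0.04 = $216.12
Municipal income tax: $5,402.99 × 0.02 = $108.06
Medicare tax: only $162,584.44 − $161,188.34 = $1,396.10 of this check is subject → $1,396.10 × 0.02 = $27.92
Legal plan premium: $258.85
Total deductions = $234.28 + $219.83 + $216.12 + $108.06 + $27.92 + $258.85 = $1,065.06
Net pay = $5,857.10 − $1,065.06 = $4,792.04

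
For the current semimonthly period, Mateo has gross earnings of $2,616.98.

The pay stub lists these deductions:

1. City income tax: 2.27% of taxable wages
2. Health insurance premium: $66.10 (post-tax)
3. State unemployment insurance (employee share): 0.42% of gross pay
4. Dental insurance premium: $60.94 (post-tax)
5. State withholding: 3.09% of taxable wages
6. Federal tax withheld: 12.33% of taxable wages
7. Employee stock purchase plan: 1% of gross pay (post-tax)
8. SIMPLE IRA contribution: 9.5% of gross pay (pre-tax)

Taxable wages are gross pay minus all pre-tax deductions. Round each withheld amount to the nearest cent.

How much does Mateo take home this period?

SIMPLE IRA contribution: $2,616.98 × 0.095 = $248.61
Taxable wages = $2,616.98 − $248.61 = $2,368.37
Federal tax withheld: $2,368.37 × 0.1233 = $292.02
State withholding: $2,368.37 × 0.0309 = $73.18
City income tax: $2,368.37 × 0.0227 = $53.76
State unemployment insurance (employee share): $2,616.98 × 0.0042 = $10.99
Health insurance premium: $66.10
Employee stock purchase plan: $2,616.98 × 0.01 = $26.17
Dental insurance premium: $60.94
Total deductions = $248.61 + $292.02 + $73.18 + $53.76 + $10.99 + $66.10 + $26.17 + $60.94 = $831.77
Net pay = $2,616.98 − $831.77 = $1,785.21

$1,785.21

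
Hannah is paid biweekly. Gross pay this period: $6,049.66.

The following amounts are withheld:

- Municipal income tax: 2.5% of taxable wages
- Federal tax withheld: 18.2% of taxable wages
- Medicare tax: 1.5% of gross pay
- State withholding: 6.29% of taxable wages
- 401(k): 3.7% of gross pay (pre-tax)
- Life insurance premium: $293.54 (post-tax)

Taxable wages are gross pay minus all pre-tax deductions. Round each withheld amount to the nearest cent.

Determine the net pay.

$3,869.15

401(k): $6,049.66 × 0.037 = $223.84
Taxable wages = $6,049.66 − $223.84 = $5,825.82
Federal tax withheld: $5,825.82 × 0.182 = $1,060.30
Municipal income tax: $5,825.82 × 0.025 = $145.65
State withholding: $5,825.82 × 0.0629 = $366.44
Medicare tax: $6,049.66 × 0.015 = $90.74
Life insurance premium: $293.54
Total deductions = $223.84 + $1,060.30 + $145.65 + $366.44 + $90.74 + $293.54 = $2,180.51
Net pay = $6,049.66 − $2,180.51 = $3,869.15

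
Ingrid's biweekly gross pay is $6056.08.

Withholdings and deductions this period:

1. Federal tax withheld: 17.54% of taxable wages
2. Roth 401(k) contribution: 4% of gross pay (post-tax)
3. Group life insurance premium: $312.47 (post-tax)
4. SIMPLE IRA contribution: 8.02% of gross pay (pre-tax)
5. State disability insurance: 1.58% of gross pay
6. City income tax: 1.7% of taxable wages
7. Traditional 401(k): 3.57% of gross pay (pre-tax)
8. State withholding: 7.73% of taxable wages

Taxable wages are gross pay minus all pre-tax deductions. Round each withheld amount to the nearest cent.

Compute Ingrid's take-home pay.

$3259.76

SIMPLE IRA contribution: $6056.08 × 0.0802 = $485.70
Traditional 401(k): $6056.08 × 0.0357 = $216.20
Pre-tax total = $485.70 + $216.20 = $701.90
Taxable wages = $6056.08 − $701.90 = $5354.18
City income tax: $5354.18 × 0.017 = $91.02
State withholding: $5354.18 × 0.0773 = $413.88
Federal tax withheld: $5354.18 × 0.1754 = $939.12
State disability insurance: $6056.08 × 0.0158 = $95.69
Roth 401(k) contribution: $6056.08 × 0.04 = $242.24
Group life insurance premium: $312.47
Total deductions = $485.70 + $216.20 + $91.02 + $413.88 + $939.12 + $95.69 + $242.24 + $312.47 = $2796.32
Net pay = $6056.08 − $2796.32 = $3259.76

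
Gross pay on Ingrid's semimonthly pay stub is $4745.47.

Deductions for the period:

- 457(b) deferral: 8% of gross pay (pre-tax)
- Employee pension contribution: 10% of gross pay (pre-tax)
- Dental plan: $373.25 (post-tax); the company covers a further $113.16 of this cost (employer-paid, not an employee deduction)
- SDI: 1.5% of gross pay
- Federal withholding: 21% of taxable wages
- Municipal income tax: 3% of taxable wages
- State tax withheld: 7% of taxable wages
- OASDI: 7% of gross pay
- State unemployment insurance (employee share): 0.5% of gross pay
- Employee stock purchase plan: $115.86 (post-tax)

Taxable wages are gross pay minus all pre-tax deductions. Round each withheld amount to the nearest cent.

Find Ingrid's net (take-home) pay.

457(b) deferral: $4745.47 × 0.08 = $379.64
Employee pension contribution: $4745.47 × 0.1 = $474.55
Pre-tax total = $379.64 + $474.55 = $854.19
Taxable wages = $4745.47 − $854.19 = $3891.28
State tax withheld: $3891.28 × 0.07 = $272.39
Municipal income tax: $3891.28 × 0.03 = $116.74
Federal withholding: $3891.28 × 0.21 = $817.17
State unemployment insurance (employee share): $4745.47 × 0.005 = $23.73
SDI: $4745.47 × 0.015 = $71.18
OASDI: $4745.47 × 0.07 = $332.18
Dental plan: $373.25
Employee stock purchase plan: $115.86
(Employer's $113.16 toward dental plan is not withheld from the employee.)
Total deductions = $379.64 + $474.55 + $272.39 + $116.74 + $817.17 + $23.73 + $71.18 + $332.18 + $373.25 + $115.86 = $2976.69
Net pay = $4745.47 − $2976.69 = $1768.78

$1768.78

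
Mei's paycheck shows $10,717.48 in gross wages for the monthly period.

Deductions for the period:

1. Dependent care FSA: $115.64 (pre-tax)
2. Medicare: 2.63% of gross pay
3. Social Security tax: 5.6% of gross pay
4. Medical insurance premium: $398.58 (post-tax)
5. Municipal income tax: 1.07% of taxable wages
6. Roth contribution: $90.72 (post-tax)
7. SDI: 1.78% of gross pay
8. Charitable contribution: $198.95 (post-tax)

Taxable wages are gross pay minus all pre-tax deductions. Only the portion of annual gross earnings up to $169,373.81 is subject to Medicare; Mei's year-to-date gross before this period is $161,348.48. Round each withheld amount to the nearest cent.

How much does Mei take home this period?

$8,798.13

Dependent care FSA: $115.64
Taxable wages = $10,717.48 − $115.64 = $10,601.84
Municipal income tax: $10,601.84 × 0.0107 = $113.44
SDI: $10,717.48 × 0.0178 = $190.77
Medicare: only $169,373.81 − $161,348.48 = $8,025.33 of this check is subject → $8,025.33 × 0.0263 = $211.07
Social Security tax: $10,717.48 × 0.056 = $600.18
Medical insurance premium: $398.58
Roth contribution: $90.72
Charitable contribution: $198.95
Total deductions = $115.64 + $113.44 + $190.77 + $211.07 + $600.18 + $398.58 + $90.72 + $198.95 = $1,919.35
Net pay = $10,717.48 − $1,919.35 = $8,798.13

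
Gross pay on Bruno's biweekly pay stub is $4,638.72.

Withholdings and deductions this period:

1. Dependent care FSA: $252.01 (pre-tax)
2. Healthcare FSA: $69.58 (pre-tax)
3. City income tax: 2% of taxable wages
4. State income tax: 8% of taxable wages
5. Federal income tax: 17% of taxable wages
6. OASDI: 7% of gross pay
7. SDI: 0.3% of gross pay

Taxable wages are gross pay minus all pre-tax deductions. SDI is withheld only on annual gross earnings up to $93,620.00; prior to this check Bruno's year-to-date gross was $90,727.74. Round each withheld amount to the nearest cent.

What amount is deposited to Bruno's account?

$2,818.12

Healthcare FSA: $69.58
Dependent care FSA: $252.01
Pre-tax total = $69.58 + $252.01 = $321.59
Taxable wages = $4,638.72 − $321.59 = $4,317.13
State income tax: $4,317.13 × 0.08 = $345.37
Federal income tax: $4,317.13 × 0.17 = $733.91
City income tax: $4,317.13 × 0.02 = $86.34
SDI: only $93,620.00 − $90,727.74 = $2,892.26 of this check is subject → $2,892.26 × 0.003 = $8.68
OASDI: $4,638.72 × 0.07 = $324.71
Total deductions = $69.58 + $252.01 + $345.37 + $733.91 + $86.34 + $8.68 + $324.71 = $1,820.60
Net pay = $4,638.72 − $1,820.60 = $2,818.12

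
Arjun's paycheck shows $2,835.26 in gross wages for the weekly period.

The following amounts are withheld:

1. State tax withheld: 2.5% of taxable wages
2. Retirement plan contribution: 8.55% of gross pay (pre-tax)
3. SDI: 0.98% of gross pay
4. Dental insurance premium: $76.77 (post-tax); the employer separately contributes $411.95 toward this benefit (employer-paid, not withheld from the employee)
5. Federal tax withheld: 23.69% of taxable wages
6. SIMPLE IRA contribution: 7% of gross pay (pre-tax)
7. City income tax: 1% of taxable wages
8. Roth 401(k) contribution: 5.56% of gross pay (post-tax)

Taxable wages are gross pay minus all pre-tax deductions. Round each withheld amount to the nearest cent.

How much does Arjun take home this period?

$1,481.15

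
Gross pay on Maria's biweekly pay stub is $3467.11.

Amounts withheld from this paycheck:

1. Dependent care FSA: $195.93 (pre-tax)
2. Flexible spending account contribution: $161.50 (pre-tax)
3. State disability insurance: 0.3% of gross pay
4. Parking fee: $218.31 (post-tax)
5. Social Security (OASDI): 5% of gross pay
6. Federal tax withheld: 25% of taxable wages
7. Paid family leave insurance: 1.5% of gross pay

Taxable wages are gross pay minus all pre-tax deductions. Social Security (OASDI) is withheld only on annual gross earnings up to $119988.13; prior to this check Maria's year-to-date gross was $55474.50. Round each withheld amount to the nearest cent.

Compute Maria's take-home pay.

Dependent care FSA: $195.93
Flexible spending account contribution: $161.50
Pre-tax total = $195.93 + $161.50 = $357.43
Taxable wages = $3467.11 − $357.43 = $3109.68
Federal tax withheld: $3109.68 × 0.25 = $777.42
State disability insurance: $3467.11 × 0.003 = $10.40
Paid family leave insurance: $3467.11 × 0.015 = $52.01
Social Security (OASDI): cap not yet reached, full $3467.11 is subject → $3467.11 × 0.05 = $173.36
Parking fee: $218.31
Total deductions = $195.93 + $161.50 + $777.42 + $10.40 + $52.01 + $173.36 + $218.31 = $1588.93
Net pay = $3467.11 − $1588.93 = $1878.18

$1878.18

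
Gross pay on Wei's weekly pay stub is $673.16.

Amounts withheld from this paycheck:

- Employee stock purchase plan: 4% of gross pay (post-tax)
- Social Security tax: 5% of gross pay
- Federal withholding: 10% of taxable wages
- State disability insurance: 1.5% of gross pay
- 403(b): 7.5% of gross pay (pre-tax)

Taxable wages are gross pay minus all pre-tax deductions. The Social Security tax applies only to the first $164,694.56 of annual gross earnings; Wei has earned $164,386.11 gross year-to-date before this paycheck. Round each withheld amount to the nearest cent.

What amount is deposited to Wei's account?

$507.95

403(b): $673.16 × 0.075 = $50.49
Taxable wages = $673.16 − $50.49 = $622.67
Federal withholding: $622.67 × 0.1 = $62.27
State disability insurance: $673.16 × 0.015 = $10.10
Social Security tax: only $164,694.56 − $164,386.11 = $308.45 of this check is subject → $308.45 × 0.05 = $15.42
Employee stock purchase plan: $673.16 × 0.04 = $26.93
Total deductions = $50.49 + $62.27 + $10.10 + $15.42 + $26.93 = $165.21
Net pay = $673.16 − $165.21 = $507.95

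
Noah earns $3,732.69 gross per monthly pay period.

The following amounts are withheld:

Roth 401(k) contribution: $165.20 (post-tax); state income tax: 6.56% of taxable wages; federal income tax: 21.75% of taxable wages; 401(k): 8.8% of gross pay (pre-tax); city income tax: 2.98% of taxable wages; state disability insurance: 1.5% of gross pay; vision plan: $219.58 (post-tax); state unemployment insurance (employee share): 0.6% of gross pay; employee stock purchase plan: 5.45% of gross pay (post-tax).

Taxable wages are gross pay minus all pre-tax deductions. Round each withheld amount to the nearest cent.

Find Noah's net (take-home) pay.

401(k): $3,732.69 × 0.088 = $328.48
Taxable wages = $3,732.69 − $328.48 = $3,404.21
Federal income tax: $3,404.21 × 0.2175 = $740.42
State income tax: $3,404.21 × 0.0656 = $223.32
City income tax: $3,404.21 × 0.0298 = $101.45
State disability insurance: $3,732.69 × 0.015 = $55.99
State unemployment insurance (employee share): $3,732.69 × 0.006 = $22.40
Roth 401(k) contribution: $165.20
Employee stock purchase plan: $3,732.69 × 0.0545 = $203.43
Vision plan: $219.58
Total deductions = $328.48 + $740.42 + $223.32 + $101.45 + $55.99 + $22.40 + $165.20 + $203.43 + $219.58 = $2,060.27
Net pay = $3,732.69 − $2,060.27 = $1,672.42

$1,672.42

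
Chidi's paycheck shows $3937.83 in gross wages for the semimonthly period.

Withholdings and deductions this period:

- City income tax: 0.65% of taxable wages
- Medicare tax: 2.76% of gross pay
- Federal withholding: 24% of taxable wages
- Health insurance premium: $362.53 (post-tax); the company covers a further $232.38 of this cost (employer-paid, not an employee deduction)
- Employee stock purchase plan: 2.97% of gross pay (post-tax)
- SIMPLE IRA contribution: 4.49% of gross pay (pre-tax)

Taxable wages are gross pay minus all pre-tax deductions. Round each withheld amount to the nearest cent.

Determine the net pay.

$2245.77

SIMPLE IRA contribution: $3937.83 × 0.0449 = $176.81
Taxable wages = $3937.83 − $176.81 = $3761.02
City income tax: $3761.02 × 0.0065 = $24.45
Federal withholding: $3761.02 × 0.24 = $902.64
Medicare tax: $3937.83 × 0.0276 = $108.68
Employee stock purchase plan: $3937.83 × 0.0297 = $116.95
Health insurance premium: $362.53
(Employer's $232.38 toward health insurance premium is not withheld from the employee.)
Total deductions = $176.81 + $24.45 + $902.64 + $108.68 + $116.95 + $362.53 = $1692.06
Net pay = $3937.83 − $1692.06 = $2245.77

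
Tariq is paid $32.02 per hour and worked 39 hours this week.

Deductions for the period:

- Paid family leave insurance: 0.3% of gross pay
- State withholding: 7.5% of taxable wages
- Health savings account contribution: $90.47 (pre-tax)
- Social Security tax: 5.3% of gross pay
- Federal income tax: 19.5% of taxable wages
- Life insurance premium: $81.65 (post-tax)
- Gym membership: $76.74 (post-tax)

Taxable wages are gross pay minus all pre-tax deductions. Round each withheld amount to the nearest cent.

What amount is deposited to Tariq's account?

$617.24

Gross pay: 39 × $32.02 = $1248.78
Health savings account contribution: $90.47
Taxable wages = $1248.78 − $90.47 = $1158.31
Federal income tax: $1158.31 × 0.195 = $225.87
State withholding: $1158.31 × 0.075 = $86.87
Social Security tax: $1248.78 × 0.053 = $66.19
Paid family leave insurance: $1248.78 × 0.003 = $3.75
Gym membership: $76.74
Life insurance premium: $81.65
Total deductions = $90.47 + $225.87 + $86.87 + $66.19 + $3.75 + $76.74 + $81.65 = $631.54
Net pay = $1248.78 − $631.54 = $617.24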